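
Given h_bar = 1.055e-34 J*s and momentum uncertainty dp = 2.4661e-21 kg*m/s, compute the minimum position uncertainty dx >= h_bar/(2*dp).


dx = h_bar / (2 * dp)
= 1.055e-34 / (2 * 2.4661e-21)
= 1.055e-34 / 4.9322e-21
= 2.1390e-14 m

2.1390e-14


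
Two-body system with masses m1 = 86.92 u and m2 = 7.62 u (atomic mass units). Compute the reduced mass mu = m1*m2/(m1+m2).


mu = m1 * m2 / (m1 + m2)
= 86.92 * 7.62 / (86.92 + 7.62)
= 662.3304 / 94.54
= 7.0058 u

7.0058


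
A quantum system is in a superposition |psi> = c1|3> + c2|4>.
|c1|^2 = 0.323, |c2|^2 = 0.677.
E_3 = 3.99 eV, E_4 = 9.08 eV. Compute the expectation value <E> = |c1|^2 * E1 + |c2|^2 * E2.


<E> = |c1|^2 * E1 + |c2|^2 * E2
= 0.323 * 3.99 + 0.677 * 9.08
= 1.2888 + 6.1472
= 7.4359 eV

7.4359


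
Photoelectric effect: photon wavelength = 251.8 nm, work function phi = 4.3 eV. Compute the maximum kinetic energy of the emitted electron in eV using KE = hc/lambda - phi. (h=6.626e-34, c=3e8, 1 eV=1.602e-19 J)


E_photon = hc / lambda
= (6.626e-34)(3e8) / (251.8e-9)
= 7.8944e-19 J
= 4.9278 eV
KE = E_photon - phi
= 4.9278 - 4.3
= 0.6278 eV

0.6278


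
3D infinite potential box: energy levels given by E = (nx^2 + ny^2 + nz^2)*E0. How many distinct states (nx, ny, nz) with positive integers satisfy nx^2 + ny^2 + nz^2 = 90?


Enumerate all (nx, ny, nz) with nx^2 + ny^2 + nz^2 = 90:
(1,5,8)
(1,8,5)
(4,5,7)
(4,7,5)
(5,1,8)
(5,4,7)
(5,7,4)
(5,8,1)
(7,4,5)
(7,5,4)
(8,1,5)
(8,5,1)
Total degeneracy = 12

12


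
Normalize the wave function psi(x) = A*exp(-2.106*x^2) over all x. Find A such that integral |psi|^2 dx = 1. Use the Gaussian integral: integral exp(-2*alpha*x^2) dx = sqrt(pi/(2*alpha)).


integral |psi|^2 dx = A^2 * sqrt(pi/(2*alpha)) = 1
A^2 = sqrt(2*alpha/pi)
= sqrt(2 * 2.106 / pi)
= 1.157895
A = sqrt(1.157895)
= 1.0761

1.0761


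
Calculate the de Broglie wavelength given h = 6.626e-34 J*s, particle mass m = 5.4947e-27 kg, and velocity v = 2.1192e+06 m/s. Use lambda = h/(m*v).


lambda = h / (m * v)
= 6.626e-34 / (5.4947e-27 * 2.1192e+06)
= 6.626e-34 / 1.1644e-20
= 5.6903e-14 m

5.6903e-14


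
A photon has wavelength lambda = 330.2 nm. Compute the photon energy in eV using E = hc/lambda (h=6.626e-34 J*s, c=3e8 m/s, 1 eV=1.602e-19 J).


E = hc / lambda
= (6.626e-34)(3e8) / (330.2e-9)
= 1.9878e-25 / 3.3020e-07
= 6.0200e-19 J
Converting to eV: 6.0200e-19 / 1.602e-19
= 3.7578 eV

3.7578


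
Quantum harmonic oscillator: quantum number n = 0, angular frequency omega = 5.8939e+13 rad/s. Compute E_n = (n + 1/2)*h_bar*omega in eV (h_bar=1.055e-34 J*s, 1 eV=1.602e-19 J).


E = (n + 1/2) * h_bar * omega
= (0 + 0.5) * 1.055e-34 * 5.8939e+13
= 0.5 * 6.2181e-21
= 3.1090e-21 J
= 0.0194 eV

0.0194


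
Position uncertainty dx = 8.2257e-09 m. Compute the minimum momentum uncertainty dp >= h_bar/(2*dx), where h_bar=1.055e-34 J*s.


dp = h_bar / (2 * dx)
= 1.055e-34 / (2 * 8.2257e-09)
= 1.055e-34 / 1.6451e-08
= 6.4128e-27 kg*m/s

6.4128e-27


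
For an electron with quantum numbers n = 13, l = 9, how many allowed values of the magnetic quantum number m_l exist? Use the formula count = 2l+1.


m_l ranges from -l to +l in integer steps
So m_l goes from -9 to +9
Count = 2l + 1 = 2*9 + 1
= 19

19


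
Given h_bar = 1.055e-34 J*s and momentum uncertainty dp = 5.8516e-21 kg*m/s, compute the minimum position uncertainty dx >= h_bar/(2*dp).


dx = h_bar / (2 * dp)
= 1.055e-34 / (2 * 5.8516e-21)
= 1.055e-34 / 1.1703e-20
= 9.0146e-15 m

9.0146e-15


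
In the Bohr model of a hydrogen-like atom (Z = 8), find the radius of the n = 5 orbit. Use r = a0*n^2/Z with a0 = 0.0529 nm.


r = a0 * n^2 / Z
= 0.0529 * 5^2 / 8
= 0.0529 * 25 / 8
= 0.1653 nm

0.1653


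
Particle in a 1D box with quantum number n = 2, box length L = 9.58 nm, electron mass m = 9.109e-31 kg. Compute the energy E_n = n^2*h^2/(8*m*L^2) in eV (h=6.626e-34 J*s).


E = n^2 * h^2 / (8 * m * L^2)
= 2^2 * (6.626e-34)^2 / (8 * 9.109e-31 * (9.58e-9)^2)
= 4 * 4.3904e-67 / (8 * 9.109e-31 * 9.1776e-17)
= 2.6259e-21 J
= 0.0164 eV

0.0164


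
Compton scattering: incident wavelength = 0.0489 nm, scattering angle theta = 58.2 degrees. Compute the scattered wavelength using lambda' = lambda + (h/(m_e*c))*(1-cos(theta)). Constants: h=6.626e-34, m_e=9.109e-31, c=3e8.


Compton wavelength: h/(m_e*c) = 2.4247e-12 m
d_lambda = 2.4247e-12 * (1 - cos(58.2 deg))
= 2.4247e-12 * 0.473044
= 1.1470e-12 m = 0.001147 nm
lambda' = 0.0489 + 0.001147
= 0.050047 nm

0.050047


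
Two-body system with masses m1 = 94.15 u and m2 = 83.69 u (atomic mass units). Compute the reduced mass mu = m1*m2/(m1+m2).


mu = m1 * m2 / (m1 + m2)
= 94.15 * 83.69 / (94.15 + 83.69)
= 7879.4135 / 177.84
= 44.3062 u

44.3062


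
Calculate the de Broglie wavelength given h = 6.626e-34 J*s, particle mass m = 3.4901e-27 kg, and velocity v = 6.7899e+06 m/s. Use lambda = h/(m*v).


lambda = h / (m * v)
= 6.626e-34 / (3.4901e-27 * 6.7899e+06)
= 6.626e-34 / 2.3697e-20
= 2.7961e-14 m

2.7961e-14


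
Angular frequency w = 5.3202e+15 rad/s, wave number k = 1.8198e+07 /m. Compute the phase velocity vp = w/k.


vp = w / k
= 5.3202e+15 / 1.8198e+07
= 2.9235e+08 m/s

2.9235e+08


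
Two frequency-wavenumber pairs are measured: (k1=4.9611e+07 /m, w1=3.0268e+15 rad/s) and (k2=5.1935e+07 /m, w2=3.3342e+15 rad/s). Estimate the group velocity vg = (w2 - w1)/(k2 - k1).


vg = (w2 - w1) / (k2 - k1)
= (3.3342e+15 - 3.0268e+15) / (5.1935e+07 - 4.9611e+07)
= 3.0740e+14 / 2.3240e+06
= 1.3227e+08 m/s

1.3227e+08


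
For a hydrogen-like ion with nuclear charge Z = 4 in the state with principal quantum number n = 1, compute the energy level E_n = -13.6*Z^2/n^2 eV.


E_n = -13.6 * Z^2 / n^2
= -13.6 * 4^2 / 1^2
= -13.6 * 16 / 1
= -217.6 eV

-217.6


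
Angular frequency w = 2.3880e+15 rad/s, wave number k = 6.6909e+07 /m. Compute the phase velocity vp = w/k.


vp = w / k
= 2.3880e+15 / 6.6909e+07
= 3.5690e+07 m/s

3.5690e+07


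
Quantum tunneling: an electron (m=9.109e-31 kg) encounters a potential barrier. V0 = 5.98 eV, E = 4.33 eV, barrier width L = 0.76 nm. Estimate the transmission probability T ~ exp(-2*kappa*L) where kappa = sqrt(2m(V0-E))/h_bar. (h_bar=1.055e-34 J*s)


V0 - E = 1.65 eV = 2.6433e-19 J
kappa = sqrt(2 * m * (V0-E)) / h_bar
= sqrt(2 * 9.109e-31 * 2.6433e-19) / 1.055e-34
= 6.5777e+09 /m
2*kappa*L = 2 * 6.5777e+09 * 0.76e-9
= 9.998
T = exp(-9.998) = 4.548917e-05

4.548917e-05


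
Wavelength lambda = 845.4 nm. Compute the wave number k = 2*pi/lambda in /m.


k = 2 * pi / lambda
= 6.2832 / (845.4e-9)
= 6.2832 / 8.4540e-07
= 7.4322e+06 /m

7.4322e+06


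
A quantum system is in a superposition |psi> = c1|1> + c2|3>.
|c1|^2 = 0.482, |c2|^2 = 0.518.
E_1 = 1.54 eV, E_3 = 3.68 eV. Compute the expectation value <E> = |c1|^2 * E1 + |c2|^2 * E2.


<E> = |c1|^2 * E1 + |c2|^2 * E2
= 0.482 * 1.54 + 0.518 * 3.68
= 0.7423 + 1.9062
= 2.6485 eV

2.6485


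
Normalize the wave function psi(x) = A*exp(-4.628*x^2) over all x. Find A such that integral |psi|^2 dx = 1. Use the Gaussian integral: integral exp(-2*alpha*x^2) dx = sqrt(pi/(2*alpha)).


integral |psi|^2 dx = A^2 * sqrt(pi/(2*alpha)) = 1
A^2 = sqrt(2*alpha/pi)
= sqrt(2 * 4.628 / pi)
= 1.716472
A = sqrt(1.716472)
= 1.3101

1.3101


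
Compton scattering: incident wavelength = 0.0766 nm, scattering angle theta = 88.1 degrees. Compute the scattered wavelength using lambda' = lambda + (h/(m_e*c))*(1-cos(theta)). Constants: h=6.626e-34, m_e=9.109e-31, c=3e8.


Compton wavelength: h/(m_e*c) = 2.4247e-12 m
d_lambda = 2.4247e-12 * (1 - cos(88.1 deg))
= 2.4247e-12 * 0.966845
= 2.3443e-12 m = 0.002344 nm
lambda' = 0.0766 + 0.002344
= 0.078944 nm

0.078944


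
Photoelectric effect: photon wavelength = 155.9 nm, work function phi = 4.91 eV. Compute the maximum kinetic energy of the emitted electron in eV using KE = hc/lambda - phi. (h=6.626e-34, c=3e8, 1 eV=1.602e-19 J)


E_photon = hc / lambda
= (6.626e-34)(3e8) / (155.9e-9)
= 1.2750e-18 J
= 7.9591 eV
KE = E_photon - phi
= 7.9591 - 4.91
= 3.0491 eV

3.0491


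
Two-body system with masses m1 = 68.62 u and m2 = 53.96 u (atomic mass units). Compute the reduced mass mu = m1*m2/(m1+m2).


mu = m1 * m2 / (m1 + m2)
= 68.62 * 53.96 / (68.62 + 53.96)
= 3702.7352 / 122.58
= 30.2067 u

30.2067


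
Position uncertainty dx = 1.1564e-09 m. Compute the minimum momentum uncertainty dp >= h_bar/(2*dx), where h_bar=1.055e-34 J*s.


dp = h_bar / (2 * dx)
= 1.055e-34 / (2 * 1.1564e-09)
= 1.055e-34 / 2.3128e-09
= 4.5616e-26 kg*m/s

4.5616e-26


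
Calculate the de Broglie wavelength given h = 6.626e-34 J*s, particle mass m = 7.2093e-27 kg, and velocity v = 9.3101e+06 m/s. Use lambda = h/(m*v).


lambda = h / (m * v)
= 6.626e-34 / (7.2093e-27 * 9.3101e+06)
= 6.626e-34 / 6.7119e-20
= 9.8720e-15 m

9.8720e-15


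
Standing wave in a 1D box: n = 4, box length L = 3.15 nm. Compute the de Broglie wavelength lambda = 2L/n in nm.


lambda = 2L / n
= 2 * 3.15 / 4
= 6.3 / 4
= 1.575 nm

1.575


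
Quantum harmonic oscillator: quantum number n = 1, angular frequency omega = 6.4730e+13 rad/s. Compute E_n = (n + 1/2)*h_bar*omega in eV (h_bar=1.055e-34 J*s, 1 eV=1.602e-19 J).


E = (n + 1/2) * h_bar * omega
= (1 + 0.5) * 1.055e-34 * 6.4730e+13
= 1.5 * 6.8290e-21
= 1.0244e-20 J
= 0.0639 eV

0.0639


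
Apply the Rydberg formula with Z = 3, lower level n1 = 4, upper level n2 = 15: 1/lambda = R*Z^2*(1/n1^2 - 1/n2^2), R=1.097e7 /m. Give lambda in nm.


1/lambda = R * Z^2 * (1/n1^2 - 1/n2^2)
= 1.097e7 * 3^2 * (1/4^2 - 1/15^2)
= 1.097e7 * 9 * (0.0625 - 0.004444)
= 5.7318e+06 /m
lambda = 1 / 5.7318e+06
= 174.4645 nm

174.4645


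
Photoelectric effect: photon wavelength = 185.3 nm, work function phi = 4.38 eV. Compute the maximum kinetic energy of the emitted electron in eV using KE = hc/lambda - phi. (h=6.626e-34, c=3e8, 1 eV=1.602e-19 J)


E_photon = hc / lambda
= (6.626e-34)(3e8) / (185.3e-9)
= 1.0727e-18 J
= 6.6963 eV
KE = E_photon - phi
= 6.6963 - 4.38
= 2.3163 eV

2.3163


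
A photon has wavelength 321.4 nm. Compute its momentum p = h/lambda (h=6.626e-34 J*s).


p = h / lambda
= 6.626e-34 / (321.4e-9)
= 6.626e-34 / 3.2140e-07
= 2.0616e-27 kg*m/s

2.0616e-27


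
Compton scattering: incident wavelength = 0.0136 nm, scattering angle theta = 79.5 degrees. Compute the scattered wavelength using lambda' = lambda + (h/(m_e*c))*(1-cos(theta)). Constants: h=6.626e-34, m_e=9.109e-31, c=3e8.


Compton wavelength: h/(m_e*c) = 2.4247e-12 m
d_lambda = 2.4247e-12 * (1 - cos(79.5 deg))
= 2.4247e-12 * 0.817764
= 1.9828e-12 m = 0.001983 nm
lambda' = 0.0136 + 0.001983
= 0.015583 nm

0.015583


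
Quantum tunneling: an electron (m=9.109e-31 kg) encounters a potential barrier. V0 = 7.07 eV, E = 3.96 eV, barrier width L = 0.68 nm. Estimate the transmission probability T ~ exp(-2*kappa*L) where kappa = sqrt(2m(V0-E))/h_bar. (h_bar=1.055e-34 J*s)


V0 - E = 3.11 eV = 4.9822e-19 J
kappa = sqrt(2 * m * (V0-E)) / h_bar
= sqrt(2 * 9.109e-31 * 4.9822e-19) / 1.055e-34
= 9.0304e+09 /m
2*kappa*L = 2 * 9.0304e+09 * 0.68e-9
= 12.2814
T = exp(-12.2814) = 4.637150e-06

4.637150e-06


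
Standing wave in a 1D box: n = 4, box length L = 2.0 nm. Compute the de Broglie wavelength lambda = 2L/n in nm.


lambda = 2L / n
= 2 * 2.0 / 4
= 4.0 / 4
= 1.0 nm

1.0


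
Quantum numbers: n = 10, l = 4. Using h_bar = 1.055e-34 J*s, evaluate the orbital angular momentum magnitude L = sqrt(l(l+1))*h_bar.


L = sqrt(l*(l+1)) * h_bar
= sqrt(4 * 5) * 1.055e-34
= sqrt(20) * 1.055e-34
= 4.4721 * 1.055e-34
= 4.7181e-34 J*s

4.7181e-34


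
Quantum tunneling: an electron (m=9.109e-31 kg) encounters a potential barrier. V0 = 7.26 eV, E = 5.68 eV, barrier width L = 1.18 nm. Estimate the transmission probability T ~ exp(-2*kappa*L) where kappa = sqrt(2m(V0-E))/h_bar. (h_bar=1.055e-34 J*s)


V0 - E = 1.58 eV = 2.5312e-19 J
kappa = sqrt(2 * m * (V0-E)) / h_bar
= sqrt(2 * 9.109e-31 * 2.5312e-19) / 1.055e-34
= 6.4366e+09 /m
2*kappa*L = 2 * 6.4366e+09 * 1.18e-9
= 15.1904
T = exp(-15.1904) = 2.528633e-07

2.528633e-07


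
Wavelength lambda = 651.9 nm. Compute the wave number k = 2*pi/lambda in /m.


k = 2 * pi / lambda
= 6.2832 / (651.9e-9)
= 6.2832 / 6.5190e-07
= 9.6383e+06 /m

9.6383e+06


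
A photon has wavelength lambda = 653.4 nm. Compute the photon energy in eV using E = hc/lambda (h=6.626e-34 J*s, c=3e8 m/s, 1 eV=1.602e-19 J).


E = hc / lambda
= (6.626e-34)(3e8) / (653.4e-9)
= 1.9878e-25 / 6.5340e-07
= 3.0422e-19 J
Converting to eV: 3.0422e-19 / 1.602e-19
= 1.899 eV

1.899


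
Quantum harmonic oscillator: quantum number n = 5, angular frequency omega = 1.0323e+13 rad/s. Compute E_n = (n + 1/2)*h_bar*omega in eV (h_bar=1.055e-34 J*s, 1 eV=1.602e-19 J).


E = (n + 1/2) * h_bar * omega
= (5 + 0.5) * 1.055e-34 * 1.0323e+13
= 5.5 * 1.0891e-21
= 5.9899e-21 J
= 0.0374 eV

0.0374


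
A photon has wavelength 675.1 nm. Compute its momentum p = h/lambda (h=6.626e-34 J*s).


p = h / lambda
= 6.626e-34 / (675.1e-9)
= 6.626e-34 / 6.7510e-07
= 9.8148e-28 kg*m/s

9.8148e-28


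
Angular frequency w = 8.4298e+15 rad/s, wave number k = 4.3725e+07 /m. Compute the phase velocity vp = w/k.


vp = w / k
= 8.4298e+15 / 4.3725e+07
= 1.9279e+08 m/s

1.9279e+08


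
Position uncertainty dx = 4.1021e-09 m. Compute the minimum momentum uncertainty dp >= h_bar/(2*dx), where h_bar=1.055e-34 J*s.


dp = h_bar / (2 * dx)
= 1.055e-34 / (2 * 4.1021e-09)
= 1.055e-34 / 8.2042e-09
= 1.2859e-26 kg*m/s

1.2859e-26


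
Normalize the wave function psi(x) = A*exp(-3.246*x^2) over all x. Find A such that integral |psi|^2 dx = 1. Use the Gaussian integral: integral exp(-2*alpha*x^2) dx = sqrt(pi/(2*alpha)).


integral |psi|^2 dx = A^2 * sqrt(pi/(2*alpha)) = 1
A^2 = sqrt(2*alpha/pi)
= sqrt(2 * 3.246 / pi)
= 1.437521
A = sqrt(1.437521)
= 1.199

1.199


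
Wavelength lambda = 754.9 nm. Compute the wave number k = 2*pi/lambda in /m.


k = 2 * pi / lambda
= 6.2832 / (754.9e-9)
= 6.2832 / 7.5490e-07
= 8.3232e+06 /m

8.3232e+06


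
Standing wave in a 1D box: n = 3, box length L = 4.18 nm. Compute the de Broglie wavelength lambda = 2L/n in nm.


lambda = 2L / n
= 2 * 4.18 / 3
= 8.36 / 3
= 2.7867 nm

2.7867


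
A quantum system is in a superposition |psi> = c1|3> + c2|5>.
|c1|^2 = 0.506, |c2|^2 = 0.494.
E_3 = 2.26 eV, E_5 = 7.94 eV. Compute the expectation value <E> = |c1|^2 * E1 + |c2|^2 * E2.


<E> = |c1|^2 * E1 + |c2|^2 * E2
= 0.506 * 2.26 + 0.494 * 7.94
= 1.1436 + 3.9224
= 5.0659 eV

5.0659


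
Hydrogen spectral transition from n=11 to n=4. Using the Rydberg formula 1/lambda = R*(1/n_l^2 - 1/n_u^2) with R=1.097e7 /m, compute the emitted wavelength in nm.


1/lambda = R * (1/n_l^2 - 1/n_u^2)
= 1.097e7 * (1/4^2 - 1/11^2)
= 1.097e7 * (0.0625 - 0.008264)
= 1.097e7 * 0.054236
= 5.9496e+05 /m
lambda = 1 / 5.9496e+05 = 1680.7744 nm

1680.7744


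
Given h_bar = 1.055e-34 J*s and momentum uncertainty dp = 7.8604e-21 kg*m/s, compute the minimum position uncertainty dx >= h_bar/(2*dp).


dx = h_bar / (2 * dp)
= 1.055e-34 / (2 * 7.8604e-21)
= 1.055e-34 / 1.5721e-20
= 6.7109e-15 m

6.7109e-15


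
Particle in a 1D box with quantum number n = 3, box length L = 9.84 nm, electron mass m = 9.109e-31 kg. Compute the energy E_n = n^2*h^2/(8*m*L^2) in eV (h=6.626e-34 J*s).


E = n^2 * h^2 / (8 * m * L^2)
= 3^2 * (6.626e-34)^2 / (8 * 9.109e-31 * (9.84e-9)^2)
= 9 * 4.3904e-67 / (8 * 9.109e-31 * 9.6826e-17)
= 5.6001e-21 J
= 0.035 eV

0.035


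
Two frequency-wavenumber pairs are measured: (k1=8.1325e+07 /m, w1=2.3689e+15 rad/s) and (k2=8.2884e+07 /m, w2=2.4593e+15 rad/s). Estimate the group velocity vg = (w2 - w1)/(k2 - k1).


vg = (w2 - w1) / (k2 - k1)
= (2.4593e+15 - 2.3689e+15) / (8.2884e+07 - 8.1325e+07)
= 9.0400e+13 / 1.5590e+06
= 5.7986e+07 m/s

5.7986e+07


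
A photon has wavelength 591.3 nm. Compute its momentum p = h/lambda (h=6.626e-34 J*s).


p = h / lambda
= 6.626e-34 / (591.3e-9)
= 6.626e-34 / 5.9130e-07
= 1.1206e-27 kg*m/s

1.1206e-27


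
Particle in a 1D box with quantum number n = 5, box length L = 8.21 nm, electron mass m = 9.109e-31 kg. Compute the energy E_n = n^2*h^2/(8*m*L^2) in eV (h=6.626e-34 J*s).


E = n^2 * h^2 / (8 * m * L^2)
= 5^2 * (6.626e-34)^2 / (8 * 9.109e-31 * (8.21e-9)^2)
= 25 * 4.3904e-67 / (8 * 9.109e-31 * 6.7404e-17)
= 2.2346e-20 J
= 0.1395 eV

0.1395


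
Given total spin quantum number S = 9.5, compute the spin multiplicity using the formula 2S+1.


Spin multiplicity = 2S + 1
= 2 * 9.5 + 1
= 19.0 + 1
= 20

20


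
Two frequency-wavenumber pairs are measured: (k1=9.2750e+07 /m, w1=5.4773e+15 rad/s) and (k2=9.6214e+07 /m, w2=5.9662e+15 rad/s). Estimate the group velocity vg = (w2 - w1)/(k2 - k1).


vg = (w2 - w1) / (k2 - k1)
= (5.9662e+15 - 5.4773e+15) / (9.6214e+07 - 9.2750e+07)
= 4.8890e+14 / 3.4640e+06
= 1.4114e+08 m/s

1.4114e+08


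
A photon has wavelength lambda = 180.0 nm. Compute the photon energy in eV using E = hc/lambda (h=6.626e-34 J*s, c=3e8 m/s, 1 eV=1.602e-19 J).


E = hc / lambda
= (6.626e-34)(3e8) / (180.0e-9)
= 1.9878e-25 / 1.8000e-07
= 1.1043e-18 J
Converting to eV: 1.1043e-18 / 1.602e-19
= 6.8935 eV

6.8935


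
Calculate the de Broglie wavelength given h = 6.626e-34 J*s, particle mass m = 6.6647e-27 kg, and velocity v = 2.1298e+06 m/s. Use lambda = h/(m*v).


lambda = h / (m * v)
= 6.626e-34 / (6.6647e-27 * 2.1298e+06)
= 6.626e-34 / 1.4194e-20
= 4.6680e-14 m

4.6680e-14


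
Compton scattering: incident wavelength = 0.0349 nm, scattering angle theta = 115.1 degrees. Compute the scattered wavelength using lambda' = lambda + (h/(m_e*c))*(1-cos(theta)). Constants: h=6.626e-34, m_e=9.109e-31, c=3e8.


Compton wavelength: h/(m_e*c) = 2.4247e-12 m
d_lambda = 2.4247e-12 * (1 - cos(115.1 deg))
= 2.4247e-12 * 1.424199
= 3.4533e-12 m = 0.003453 nm
lambda' = 0.0349 + 0.003453
= 0.038353 nm

0.038353


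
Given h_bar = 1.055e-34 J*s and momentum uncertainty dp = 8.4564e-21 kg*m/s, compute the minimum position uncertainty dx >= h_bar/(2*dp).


dx = h_bar / (2 * dp)
= 1.055e-34 / (2 * 8.4564e-21)
= 1.055e-34 / 1.6913e-20
= 6.2379e-15 m

6.2379e-15


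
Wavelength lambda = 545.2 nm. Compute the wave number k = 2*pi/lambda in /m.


k = 2 * pi / lambda
= 6.2832 / (545.2e-9)
= 6.2832 / 5.4520e-07
= 1.1525e+07 /m

1.1525e+07


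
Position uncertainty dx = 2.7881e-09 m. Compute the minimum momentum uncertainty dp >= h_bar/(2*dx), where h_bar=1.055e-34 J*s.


dp = h_bar / (2 * dx)
= 1.055e-34 / (2 * 2.7881e-09)
= 1.055e-34 / 5.5762e-09
= 1.8920e-26 kg*m/s

1.8920e-26


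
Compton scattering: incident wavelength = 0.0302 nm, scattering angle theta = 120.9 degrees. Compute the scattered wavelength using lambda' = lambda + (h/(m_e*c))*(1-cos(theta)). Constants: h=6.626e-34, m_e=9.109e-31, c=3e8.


Compton wavelength: h/(m_e*c) = 2.4247e-12 m
d_lambda = 2.4247e-12 * (1 - cos(120.9 deg))
= 2.4247e-12 * 1.513541
= 3.6699e-12 m = 0.00367 nm
lambda' = 0.0302 + 0.00367
= 0.03387 nm

0.03387


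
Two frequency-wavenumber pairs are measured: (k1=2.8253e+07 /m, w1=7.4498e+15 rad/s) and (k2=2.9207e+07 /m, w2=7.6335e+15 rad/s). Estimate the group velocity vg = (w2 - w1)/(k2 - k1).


vg = (w2 - w1) / (k2 - k1)
= (7.6335e+15 - 7.4498e+15) / (2.9207e+07 - 2.8253e+07)
= 1.8370e+14 / 9.5400e+05
= 1.9256e+08 m/s

1.9256e+08


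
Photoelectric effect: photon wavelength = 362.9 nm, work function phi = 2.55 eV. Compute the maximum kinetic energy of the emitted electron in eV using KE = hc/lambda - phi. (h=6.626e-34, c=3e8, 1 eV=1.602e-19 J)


E_photon = hc / lambda
= (6.626e-34)(3e8) / (362.9e-9)
= 5.4775e-19 J
= 3.4192 eV
KE = E_photon - phi
= 3.4192 - 2.55
= 0.8692 eV

0.8692


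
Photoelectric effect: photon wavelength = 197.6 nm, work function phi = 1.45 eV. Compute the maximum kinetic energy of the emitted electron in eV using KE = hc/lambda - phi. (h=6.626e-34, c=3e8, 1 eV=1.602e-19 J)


E_photon = hc / lambda
= (6.626e-34)(3e8) / (197.6e-9)
= 1.0060e-18 J
= 6.2795 eV
KE = E_photon - phi
= 6.2795 - 1.45
= 4.8295 eV

4.8295


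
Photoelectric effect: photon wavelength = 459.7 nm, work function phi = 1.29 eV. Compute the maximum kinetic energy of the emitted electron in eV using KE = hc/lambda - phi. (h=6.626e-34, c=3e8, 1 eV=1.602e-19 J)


E_photon = hc / lambda
= (6.626e-34)(3e8) / (459.7e-9)
= 4.3241e-19 J
= 2.6992 eV
KE = E_photon - phi
= 2.6992 - 1.29
= 1.4092 eV

1.4092


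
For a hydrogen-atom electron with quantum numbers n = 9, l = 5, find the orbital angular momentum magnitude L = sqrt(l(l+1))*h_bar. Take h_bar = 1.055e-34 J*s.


L = sqrt(l*(l+1)) * h_bar
= sqrt(5 * 6) * 1.055e-34
= sqrt(30) * 1.055e-34
= 5.4772 * 1.055e-34
= 5.7785e-34 J*s

5.7785e-34


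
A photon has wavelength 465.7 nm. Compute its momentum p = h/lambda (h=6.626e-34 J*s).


p = h / lambda
= 6.626e-34 / (465.7e-9)
= 6.626e-34 / 4.6570e-07
= 1.4228e-27 kg*m/s

1.4228e-27


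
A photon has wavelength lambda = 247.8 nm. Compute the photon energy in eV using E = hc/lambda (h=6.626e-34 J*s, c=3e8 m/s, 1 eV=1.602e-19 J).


E = hc / lambda
= (6.626e-34)(3e8) / (247.8e-9)
= 1.9878e-25 / 2.4780e-07
= 8.0218e-19 J
Converting to eV: 8.0218e-19 / 1.602e-19
= 5.0074 eV

5.0074


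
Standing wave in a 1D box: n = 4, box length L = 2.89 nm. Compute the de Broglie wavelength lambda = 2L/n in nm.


lambda = 2L / n
= 2 * 2.89 / 4
= 5.78 / 4
= 1.445 nm

1.445


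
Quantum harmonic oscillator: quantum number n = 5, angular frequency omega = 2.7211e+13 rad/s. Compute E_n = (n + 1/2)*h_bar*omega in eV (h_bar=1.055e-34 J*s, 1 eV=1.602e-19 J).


E = (n + 1/2) * h_bar * omega
= (5 + 0.5) * 1.055e-34 * 2.7211e+13
= 5.5 * 2.8708e-21
= 1.5789e-20 J
= 0.0986 eV

0.0986


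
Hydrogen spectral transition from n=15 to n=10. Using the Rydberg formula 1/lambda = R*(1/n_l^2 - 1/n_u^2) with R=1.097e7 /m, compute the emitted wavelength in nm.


1/lambda = R * (1/n_l^2 - 1/n_u^2)
= 1.097e7 * (1/10^2 - 1/15^2)
= 1.097e7 * (0.01 - 0.004444)
= 1.097e7 * 0.005556
= 6.0944e+04 /m
lambda = 1 / 6.0944e+04 = 16408.3865 nm

16408.3865


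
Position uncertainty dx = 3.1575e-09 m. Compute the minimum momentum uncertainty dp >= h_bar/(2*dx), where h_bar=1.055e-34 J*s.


dp = h_bar / (2 * dx)
= 1.055e-34 / (2 * 3.1575e-09)
= 1.055e-34 / 6.3150e-09
= 1.6706e-26 kg*m/s

1.6706e-26


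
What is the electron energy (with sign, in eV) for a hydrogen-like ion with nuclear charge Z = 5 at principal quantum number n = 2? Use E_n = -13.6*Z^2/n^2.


E_n = -13.6 * Z^2 / n^2
= -13.6 * 5^2 / 2^2
= -13.6 * 25 / 4
= -85.0 eV

-85.0


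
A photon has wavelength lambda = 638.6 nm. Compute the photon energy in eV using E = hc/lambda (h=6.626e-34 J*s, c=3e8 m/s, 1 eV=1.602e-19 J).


E = hc / lambda
= (6.626e-34)(3e8) / (638.6e-9)
= 1.9878e-25 / 6.3860e-07
= 3.1127e-19 J
Converting to eV: 3.1127e-19 / 1.602e-19
= 1.943 eV

1.943


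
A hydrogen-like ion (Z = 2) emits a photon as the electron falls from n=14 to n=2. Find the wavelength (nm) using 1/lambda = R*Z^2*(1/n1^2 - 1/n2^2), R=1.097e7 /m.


1/lambda = R * Z^2 * (1/n1^2 - 1/n2^2)
= 1.097e7 * 2^2 * (1/2^2 - 1/14^2)
= 1.097e7 * 4 * (0.25 - 0.005102)
= 1.0746e+07 /m
lambda = 1 / 1.0746e+07
= 93.0568 nm

93.0568


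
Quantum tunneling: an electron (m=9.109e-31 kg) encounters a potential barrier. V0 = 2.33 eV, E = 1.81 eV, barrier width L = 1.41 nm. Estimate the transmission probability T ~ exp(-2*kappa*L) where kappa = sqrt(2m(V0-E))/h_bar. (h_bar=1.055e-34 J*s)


V0 - E = 0.52 eV = 8.3304e-20 J
kappa = sqrt(2 * m * (V0-E)) / h_bar
= sqrt(2 * 9.109e-31 * 8.3304e-20) / 1.055e-34
= 3.6926e+09 /m
2*kappa*L = 2 * 3.6926e+09 * 1.41e-9
= 10.4131
T = exp(-10.4131) = 3.003650e-05

3.003650e-05


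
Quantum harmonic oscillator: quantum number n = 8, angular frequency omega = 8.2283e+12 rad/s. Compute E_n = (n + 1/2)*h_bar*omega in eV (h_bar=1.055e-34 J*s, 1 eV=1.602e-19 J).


E = (n + 1/2) * h_bar * omega
= (8 + 0.5) * 1.055e-34 * 8.2283e+12
= 8.5 * 8.6809e-22
= 7.3787e-21 J
= 0.0461 eV

0.0461


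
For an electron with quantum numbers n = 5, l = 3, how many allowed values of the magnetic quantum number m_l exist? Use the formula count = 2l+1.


m_l ranges from -l to +l in integer steps
So m_l goes from -3 to +3
Count = 2l + 1 = 2*3 + 1
= 7

7


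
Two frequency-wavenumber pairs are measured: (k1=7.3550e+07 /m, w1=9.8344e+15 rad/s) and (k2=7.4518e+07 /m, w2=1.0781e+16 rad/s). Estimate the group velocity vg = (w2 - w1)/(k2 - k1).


vg = (w2 - w1) / (k2 - k1)
= (1.0781e+16 - 9.8344e+15) / (7.4518e+07 - 7.3550e+07)
= 9.4660e+14 / 9.6800e+05
= 9.7789e+08 m/s

9.7789e+08


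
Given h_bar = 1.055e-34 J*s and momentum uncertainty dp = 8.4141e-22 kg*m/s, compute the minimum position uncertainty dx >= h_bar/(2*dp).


dx = h_bar / (2 * dp)
= 1.055e-34 / (2 * 8.4141e-22)
= 1.055e-34 / 1.6828e-21
= 6.2692e-14 m

6.2692e-14


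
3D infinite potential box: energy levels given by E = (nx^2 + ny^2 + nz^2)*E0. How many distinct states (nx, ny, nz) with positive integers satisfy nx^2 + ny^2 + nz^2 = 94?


Enumerate all (nx, ny, nz) with nx^2 + ny^2 + nz^2 = 94:
(2,3,9)
(2,9,3)
(3,2,9)
(3,6,7)
(3,7,6)
(3,9,2)
(6,3,7)
(6,7,3)
(7,3,6)
(7,6,3)
(9,2,3)
(9,3,2)
Total degeneracy = 12

12


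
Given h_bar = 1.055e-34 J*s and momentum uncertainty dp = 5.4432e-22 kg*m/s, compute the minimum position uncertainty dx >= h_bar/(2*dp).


dx = h_bar / (2 * dp)
= 1.055e-34 / (2 * 5.4432e-22)
= 1.055e-34 / 1.0886e-21
= 9.6910e-14 m

9.6910e-14


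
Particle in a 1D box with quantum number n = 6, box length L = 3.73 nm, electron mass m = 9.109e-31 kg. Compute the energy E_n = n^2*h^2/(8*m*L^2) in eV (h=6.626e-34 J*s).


E = n^2 * h^2 / (8 * m * L^2)
= 6^2 * (6.626e-34)^2 / (8 * 9.109e-31 * (3.73e-9)^2)
= 36 * 4.3904e-67 / (8 * 9.109e-31 * 1.3913e-17)
= 1.5589e-19 J
= 0.9731 eV

0.9731


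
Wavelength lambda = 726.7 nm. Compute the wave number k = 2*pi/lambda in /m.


k = 2 * pi / lambda
= 6.2832 / (726.7e-9)
= 6.2832 / 7.2670e-07
= 8.6462e+06 /m

8.6462e+06


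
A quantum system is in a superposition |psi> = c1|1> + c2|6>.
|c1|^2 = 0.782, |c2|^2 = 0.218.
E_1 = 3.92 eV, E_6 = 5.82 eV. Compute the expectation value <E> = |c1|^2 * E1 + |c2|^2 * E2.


<E> = |c1|^2 * E1 + |c2|^2 * E2
= 0.782 * 3.92 + 0.218 * 5.82
= 3.0654 + 1.2688
= 4.3342 eV

4.3342


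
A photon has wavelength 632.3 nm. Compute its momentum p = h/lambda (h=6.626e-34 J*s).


p = h / lambda
= 6.626e-34 / (632.3e-9)
= 6.626e-34 / 6.3230e-07
= 1.0479e-27 kg*m/s

1.0479e-27


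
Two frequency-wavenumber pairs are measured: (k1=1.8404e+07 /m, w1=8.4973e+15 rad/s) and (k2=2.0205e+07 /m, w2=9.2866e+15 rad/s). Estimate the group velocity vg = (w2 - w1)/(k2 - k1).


vg = (w2 - w1) / (k2 - k1)
= (9.2866e+15 - 8.4973e+15) / (2.0205e+07 - 1.8404e+07)
= 7.8930e+14 / 1.8010e+06
= 4.3826e+08 m/s

4.3826e+08


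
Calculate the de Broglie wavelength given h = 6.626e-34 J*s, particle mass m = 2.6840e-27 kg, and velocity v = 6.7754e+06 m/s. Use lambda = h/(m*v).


lambda = h / (m * v)
= 6.626e-34 / (2.6840e-27 * 6.7754e+06)
= 6.626e-34 / 1.8185e-20
= 3.6436e-14 m

3.6436e-14


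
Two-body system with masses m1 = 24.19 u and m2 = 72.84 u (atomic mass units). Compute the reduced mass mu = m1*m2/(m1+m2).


mu = m1 * m2 / (m1 + m2)
= 24.19 * 72.84 / (24.19 + 72.84)
= 1761.9996 / 97.03
= 18.1593 u

18.1593


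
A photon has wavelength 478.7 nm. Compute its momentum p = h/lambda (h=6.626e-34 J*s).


p = h / lambda
= 6.626e-34 / (478.7e-9)
= 6.626e-34 / 4.7870e-07
= 1.3842e-27 kg*m/s

1.3842e-27


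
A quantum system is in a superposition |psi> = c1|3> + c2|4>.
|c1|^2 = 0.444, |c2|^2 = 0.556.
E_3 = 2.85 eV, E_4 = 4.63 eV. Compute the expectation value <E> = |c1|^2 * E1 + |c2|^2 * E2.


<E> = |c1|^2 * E1 + |c2|^2 * E2
= 0.444 * 2.85 + 0.556 * 4.63
= 1.2654 + 2.5743
= 3.8397 eV

3.8397


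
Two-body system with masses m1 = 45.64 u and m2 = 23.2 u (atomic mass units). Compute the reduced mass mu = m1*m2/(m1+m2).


mu = m1 * m2 / (m1 + m2)
= 45.64 * 23.2 / (45.64 + 23.2)
= 1058.848 / 68.84
= 15.3813 u

15.3813


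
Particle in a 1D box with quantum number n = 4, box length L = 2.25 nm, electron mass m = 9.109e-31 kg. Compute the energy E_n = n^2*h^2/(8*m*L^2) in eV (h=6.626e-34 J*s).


E = n^2 * h^2 / (8 * m * L^2)
= 4^2 * (6.626e-34)^2 / (8 * 9.109e-31 * (2.25e-9)^2)
= 16 * 4.3904e-67 / (8 * 9.109e-31 * 5.0625e-18)
= 1.9041e-19 J
= 1.1886 eV

1.1886


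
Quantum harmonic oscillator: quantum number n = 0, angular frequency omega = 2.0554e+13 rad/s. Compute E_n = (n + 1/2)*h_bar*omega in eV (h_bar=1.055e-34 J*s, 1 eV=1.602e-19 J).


E = (n + 1/2) * h_bar * omega
= (0 + 0.5) * 1.055e-34 * 2.0554e+13
= 0.5 * 2.1684e-21
= 1.0842e-21 J
= 0.0068 eV

0.0068


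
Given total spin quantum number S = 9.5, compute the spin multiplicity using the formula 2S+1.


Spin multiplicity = 2S + 1
= 2 * 9.5 + 1
= 19.0 + 1
= 20

20


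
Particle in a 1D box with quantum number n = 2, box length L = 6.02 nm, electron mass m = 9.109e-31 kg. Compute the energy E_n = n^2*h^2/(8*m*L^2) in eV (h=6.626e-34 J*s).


E = n^2 * h^2 / (8 * m * L^2)
= 2^2 * (6.626e-34)^2 / (8 * 9.109e-31 * (6.02e-9)^2)
= 4 * 4.3904e-67 / (8 * 9.109e-31 * 3.6240e-17)
= 6.6498e-21 J
= 0.0415 eV

0.0415


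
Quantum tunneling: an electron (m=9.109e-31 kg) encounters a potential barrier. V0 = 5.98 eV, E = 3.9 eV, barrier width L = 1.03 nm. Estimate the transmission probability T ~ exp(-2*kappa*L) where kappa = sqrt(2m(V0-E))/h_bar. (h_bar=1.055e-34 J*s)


V0 - E = 2.08 eV = 3.3322e-19 J
kappa = sqrt(2 * m * (V0-E)) / h_bar
= sqrt(2 * 9.109e-31 * 3.3322e-19) / 1.055e-34
= 7.3852e+09 /m
2*kappa*L = 2 * 7.3852e+09 * 1.03e-9
= 15.2135
T = exp(-15.2135) = 2.471028e-07

2.471028e-07


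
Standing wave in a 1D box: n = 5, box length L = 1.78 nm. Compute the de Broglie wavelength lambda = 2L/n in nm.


lambda = 2L / n
= 2 * 1.78 / 5
= 3.56 / 5
= 0.712 nm

0.712


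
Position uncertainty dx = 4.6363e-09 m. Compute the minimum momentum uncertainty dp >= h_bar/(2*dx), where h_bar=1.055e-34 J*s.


dp = h_bar / (2 * dx)
= 1.055e-34 / (2 * 4.6363e-09)
= 1.055e-34 / 9.2726e-09
= 1.1378e-26 kg*m/s

1.1378e-26


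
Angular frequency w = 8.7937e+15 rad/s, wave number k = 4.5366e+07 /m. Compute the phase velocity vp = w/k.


vp = w / k
= 8.7937e+15 / 4.5366e+07
= 1.9384e+08 m/s

1.9384e+08


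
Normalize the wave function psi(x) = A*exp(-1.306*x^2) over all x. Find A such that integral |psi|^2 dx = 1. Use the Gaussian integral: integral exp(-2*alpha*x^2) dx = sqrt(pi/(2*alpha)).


integral |psi|^2 dx = A^2 * sqrt(pi/(2*alpha)) = 1
A^2 = sqrt(2*alpha/pi)
= sqrt(2 * 1.306 / pi)
= 0.911825
A = sqrt(0.911825)
= 0.9549

0.9549


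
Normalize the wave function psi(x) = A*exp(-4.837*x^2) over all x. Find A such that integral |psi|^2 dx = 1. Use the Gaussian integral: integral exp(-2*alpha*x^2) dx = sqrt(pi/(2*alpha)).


integral |psi|^2 dx = A^2 * sqrt(pi/(2*alpha)) = 1
A^2 = sqrt(2*alpha/pi)
= sqrt(2 * 4.837 / pi)
= 1.754802
A = sqrt(1.754802)
= 1.3247

1.3247


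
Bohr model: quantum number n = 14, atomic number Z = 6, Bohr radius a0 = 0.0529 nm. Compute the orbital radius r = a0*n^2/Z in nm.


r = a0 * n^2 / Z
= 0.0529 * 14^2 / 6
= 0.0529 * 196 / 6
= 1.7281 nm

1.7281


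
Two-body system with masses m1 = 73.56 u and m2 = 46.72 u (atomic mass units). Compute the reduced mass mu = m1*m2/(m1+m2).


mu = m1 * m2 / (m1 + m2)
= 73.56 * 46.72 / (73.56 + 46.72)
= 3436.7232 / 120.28
= 28.5727 u

28.5727


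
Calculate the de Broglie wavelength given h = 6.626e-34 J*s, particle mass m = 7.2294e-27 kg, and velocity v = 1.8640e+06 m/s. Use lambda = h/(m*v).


lambda = h / (m * v)
= 6.626e-34 / (7.2294e-27 * 1.8640e+06)
= 6.626e-34 / 1.3476e-20
= 4.9170e-14 m

4.9170e-14


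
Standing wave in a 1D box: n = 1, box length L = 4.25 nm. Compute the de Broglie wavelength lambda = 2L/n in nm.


lambda = 2L / n
= 2 * 4.25 / 1
= 8.5 / 1
= 8.5 nm

8.5


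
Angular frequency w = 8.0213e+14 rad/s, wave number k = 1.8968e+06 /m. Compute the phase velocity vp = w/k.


vp = w / k
= 8.0213e+14 / 1.8968e+06
= 4.2289e+08 m/s

4.2289e+08


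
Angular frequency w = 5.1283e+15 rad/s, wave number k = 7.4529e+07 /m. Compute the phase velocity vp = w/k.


vp = w / k
= 5.1283e+15 / 7.4529e+07
= 6.8809e+07 m/s

6.8809e+07


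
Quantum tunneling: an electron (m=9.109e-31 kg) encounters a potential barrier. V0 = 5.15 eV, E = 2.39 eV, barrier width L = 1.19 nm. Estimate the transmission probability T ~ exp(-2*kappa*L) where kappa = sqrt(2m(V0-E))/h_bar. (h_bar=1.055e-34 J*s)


V0 - E = 2.76 eV = 4.4215e-19 J
kappa = sqrt(2 * m * (V0-E)) / h_bar
= sqrt(2 * 9.109e-31 * 4.4215e-19) / 1.055e-34
= 8.5071e+09 /m
2*kappa*L = 2 * 8.5071e+09 * 1.19e-9
= 20.247
T = exp(-20.247) = 1.610054e-09

1.610054e-09


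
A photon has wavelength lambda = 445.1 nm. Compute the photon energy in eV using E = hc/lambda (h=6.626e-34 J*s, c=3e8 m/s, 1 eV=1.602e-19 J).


E = hc / lambda
= (6.626e-34)(3e8) / (445.1e-9)
= 1.9878e-25 / 4.4510e-07
= 4.4660e-19 J
Converting to eV: 4.4660e-19 / 1.602e-19
= 2.7877 eV

2.7877


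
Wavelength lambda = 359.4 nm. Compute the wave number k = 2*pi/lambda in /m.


k = 2 * pi / lambda
= 6.2832 / (359.4e-9)
= 6.2832 / 3.5940e-07
= 1.7482e+07 /m

1.7482e+07


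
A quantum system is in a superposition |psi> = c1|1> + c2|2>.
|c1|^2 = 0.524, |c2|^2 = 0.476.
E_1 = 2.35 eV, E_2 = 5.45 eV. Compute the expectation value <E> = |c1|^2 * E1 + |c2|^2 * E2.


<E> = |c1|^2 * E1 + |c2|^2 * E2
= 0.524 * 2.35 + 0.476 * 5.45
= 1.2314 + 2.5942
= 3.8256 eV

3.8256


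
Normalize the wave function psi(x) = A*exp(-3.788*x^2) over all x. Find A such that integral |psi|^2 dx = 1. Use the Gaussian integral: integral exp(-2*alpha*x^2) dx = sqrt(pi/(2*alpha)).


integral |psi|^2 dx = A^2 * sqrt(pi/(2*alpha)) = 1
A^2 = sqrt(2*alpha/pi)
= sqrt(2 * 3.788 / pi)
= 1.552906
A = sqrt(1.552906)
= 1.2462

1.2462


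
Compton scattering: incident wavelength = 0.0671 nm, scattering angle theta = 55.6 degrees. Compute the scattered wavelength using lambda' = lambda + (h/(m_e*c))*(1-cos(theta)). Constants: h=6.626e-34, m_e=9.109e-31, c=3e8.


Compton wavelength: h/(m_e*c) = 2.4247e-12 m
d_lambda = 2.4247e-12 * (1 - cos(55.6 deg))
= 2.4247e-12 * 0.435033
= 1.0548e-12 m = 0.001055 nm
lambda' = 0.0671 + 0.001055
= 0.068155 nm

0.068155


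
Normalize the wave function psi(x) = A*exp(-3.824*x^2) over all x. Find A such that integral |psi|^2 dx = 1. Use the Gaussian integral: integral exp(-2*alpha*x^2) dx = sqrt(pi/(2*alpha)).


integral |psi|^2 dx = A^2 * sqrt(pi/(2*alpha)) = 1
A^2 = sqrt(2*alpha/pi)
= sqrt(2 * 3.824 / pi)
= 1.560267
A = sqrt(1.560267)
= 1.2491

1.2491


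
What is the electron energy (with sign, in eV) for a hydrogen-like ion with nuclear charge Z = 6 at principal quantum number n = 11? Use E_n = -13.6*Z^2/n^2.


E_n = -13.6 * Z^2 / n^2
= -13.6 * 6^2 / 11^2
= -13.6 * 36 / 121
= -4.0463 eV

-4.0463


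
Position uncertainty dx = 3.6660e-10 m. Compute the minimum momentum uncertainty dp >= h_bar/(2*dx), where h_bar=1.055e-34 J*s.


dp = h_bar / (2 * dx)
= 1.055e-34 / (2 * 3.6660e-10)
= 1.055e-34 / 7.3320e-10
= 1.4389e-25 kg*m/s

1.4389e-25


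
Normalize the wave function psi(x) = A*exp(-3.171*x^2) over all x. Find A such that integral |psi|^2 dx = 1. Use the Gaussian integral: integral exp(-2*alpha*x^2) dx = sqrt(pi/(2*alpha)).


integral |psi|^2 dx = A^2 * sqrt(pi/(2*alpha)) = 1
A^2 = sqrt(2*alpha/pi)
= sqrt(2 * 3.171 / pi)
= 1.420817
A = sqrt(1.420817)
= 1.192

1.192


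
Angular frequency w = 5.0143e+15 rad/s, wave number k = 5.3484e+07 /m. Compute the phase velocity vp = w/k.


vp = w / k
= 5.0143e+15 / 5.3484e+07
= 9.3753e+07 m/s

9.3753e+07


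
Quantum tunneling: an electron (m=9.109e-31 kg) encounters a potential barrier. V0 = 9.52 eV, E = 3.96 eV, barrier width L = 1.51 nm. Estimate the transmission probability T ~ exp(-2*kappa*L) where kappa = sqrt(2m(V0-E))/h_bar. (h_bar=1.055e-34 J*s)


V0 - E = 5.56 eV = 8.9071e-19 J
kappa = sqrt(2 * m * (V0-E)) / h_bar
= sqrt(2 * 9.109e-31 * 8.9071e-19) / 1.055e-34
= 1.2074e+10 /m
2*kappa*L = 2 * 1.2074e+10 * 1.51e-9
= 36.4648
T = exp(-36.4648) = 1.457308e-16

1.457308e-16


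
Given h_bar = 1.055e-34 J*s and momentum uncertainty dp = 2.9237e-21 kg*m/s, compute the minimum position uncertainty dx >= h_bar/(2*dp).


dx = h_bar / (2 * dp)
= 1.055e-34 / (2 * 2.9237e-21)
= 1.055e-34 / 5.8474e-21
= 1.8042e-14 m

1.8042e-14


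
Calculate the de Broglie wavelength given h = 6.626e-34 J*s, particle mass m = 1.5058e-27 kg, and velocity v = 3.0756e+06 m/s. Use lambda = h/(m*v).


lambda = h / (m * v)
= 6.626e-34 / (1.5058e-27 * 3.0756e+06)
= 6.626e-34 / 4.6312e-21
= 1.4307e-13 m

1.4307e-13


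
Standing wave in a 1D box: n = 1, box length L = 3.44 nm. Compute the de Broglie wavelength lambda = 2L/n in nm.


lambda = 2L / n
= 2 * 3.44 / 1
= 6.88 / 1
= 6.88 nm

6.88


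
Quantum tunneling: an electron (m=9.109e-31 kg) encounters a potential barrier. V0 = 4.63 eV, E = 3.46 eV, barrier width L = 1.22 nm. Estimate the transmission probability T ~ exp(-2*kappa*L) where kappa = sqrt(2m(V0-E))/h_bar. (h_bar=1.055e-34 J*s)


V0 - E = 1.17 eV = 1.8743e-19 J
kappa = sqrt(2 * m * (V0-E)) / h_bar
= sqrt(2 * 9.109e-31 * 1.8743e-19) / 1.055e-34
= 5.5389e+09 /m
2*kappa*L = 2 * 5.5389e+09 * 1.22e-9
= 13.5149
T = exp(-13.5149) = 1.350722e-06

1.350722e-06


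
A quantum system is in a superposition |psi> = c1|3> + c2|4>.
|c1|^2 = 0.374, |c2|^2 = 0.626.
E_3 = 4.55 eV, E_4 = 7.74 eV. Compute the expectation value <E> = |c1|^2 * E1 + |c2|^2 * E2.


<E> = |c1|^2 * E1 + |c2|^2 * E2
= 0.374 * 4.55 + 0.626 * 7.74
= 1.7017 + 4.8452
= 6.5469 eV

6.5469


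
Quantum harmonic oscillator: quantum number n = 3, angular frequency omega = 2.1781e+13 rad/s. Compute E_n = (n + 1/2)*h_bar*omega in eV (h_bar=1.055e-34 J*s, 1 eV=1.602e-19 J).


E = (n + 1/2) * h_bar * omega
= (3 + 0.5) * 1.055e-34 * 2.1781e+13
= 3.5 * 2.2979e-21
= 8.0426e-21 J
= 0.0502 eV

0.0502


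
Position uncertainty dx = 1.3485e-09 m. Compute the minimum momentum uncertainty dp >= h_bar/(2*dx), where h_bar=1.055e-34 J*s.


dp = h_bar / (2 * dx)
= 1.055e-34 / (2 * 1.3485e-09)
= 1.055e-34 / 2.6970e-09
= 3.9118e-26 kg*m/s

3.9118e-26


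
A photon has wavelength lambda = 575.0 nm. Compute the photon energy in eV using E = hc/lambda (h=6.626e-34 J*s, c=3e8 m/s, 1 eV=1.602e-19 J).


E = hc / lambda
= (6.626e-34)(3e8) / (575.0e-9)
= 1.9878e-25 / 5.7500e-07
= 3.4570e-19 J
Converting to eV: 3.4570e-19 / 1.602e-19
= 2.158 eV

2.158


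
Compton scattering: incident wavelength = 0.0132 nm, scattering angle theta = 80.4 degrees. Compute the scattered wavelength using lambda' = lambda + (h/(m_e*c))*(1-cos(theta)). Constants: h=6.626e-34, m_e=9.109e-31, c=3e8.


Compton wavelength: h/(m_e*c) = 2.4247e-12 m
d_lambda = 2.4247e-12 * (1 - cos(80.4 deg))
= 2.4247e-12 * 0.833231
= 2.0203e-12 m = 0.00202 nm
lambda' = 0.0132 + 0.00202
= 0.01522 nm

0.01522


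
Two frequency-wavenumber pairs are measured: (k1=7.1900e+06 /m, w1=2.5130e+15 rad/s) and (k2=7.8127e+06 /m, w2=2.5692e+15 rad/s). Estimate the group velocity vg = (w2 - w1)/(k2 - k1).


vg = (w2 - w1) / (k2 - k1)
= (2.5692e+15 - 2.5130e+15) / (7.8127e+06 - 7.1900e+06)
= 5.6200e+13 / 6.2270e+05
= 9.0252e+07 m/s

9.0252e+07


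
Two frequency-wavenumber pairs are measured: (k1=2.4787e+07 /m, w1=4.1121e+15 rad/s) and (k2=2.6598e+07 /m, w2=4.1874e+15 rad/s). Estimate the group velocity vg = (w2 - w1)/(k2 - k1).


vg = (w2 - w1) / (k2 - k1)
= (4.1874e+15 - 4.1121e+15) / (2.6598e+07 - 2.4787e+07)
= 7.5300e+13 / 1.8110e+06
= 4.1579e+07 m/s

4.1579e+07


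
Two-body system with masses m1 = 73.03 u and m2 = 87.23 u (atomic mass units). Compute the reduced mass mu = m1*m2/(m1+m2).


mu = m1 * m2 / (m1 + m2)
= 73.03 * 87.23 / (73.03 + 87.23)
= 6370.4069 / 160.26
= 39.7504 u

39.7504
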